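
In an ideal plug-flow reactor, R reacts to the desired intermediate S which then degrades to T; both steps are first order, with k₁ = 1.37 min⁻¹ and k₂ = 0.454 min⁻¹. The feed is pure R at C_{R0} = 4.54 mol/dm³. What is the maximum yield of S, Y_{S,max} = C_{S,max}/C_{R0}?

Evaluating C_S at τ_opt = ln(k₂/k₁)/(k₂−k₁) gives C_{S,max}/C_{R0} = (k₁/k₂)^[k₂/(k₂−k₁)].
= (1.37/0.454)^(0.454/(0.454−1.37)) = (3.018)^(-0.4956) = 0.5784.

0.578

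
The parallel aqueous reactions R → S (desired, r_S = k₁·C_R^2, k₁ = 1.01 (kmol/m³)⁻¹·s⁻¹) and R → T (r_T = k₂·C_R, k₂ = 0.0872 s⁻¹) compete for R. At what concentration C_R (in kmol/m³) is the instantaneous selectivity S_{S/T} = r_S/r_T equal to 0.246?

S_{S/T} = (k₁/k₂)·C_R ⇒ C_R = S·k₂/k₁.
= 0.246×0.0872/1.01 = 0.0212 kmol/m³.

0.0212 kmol/m³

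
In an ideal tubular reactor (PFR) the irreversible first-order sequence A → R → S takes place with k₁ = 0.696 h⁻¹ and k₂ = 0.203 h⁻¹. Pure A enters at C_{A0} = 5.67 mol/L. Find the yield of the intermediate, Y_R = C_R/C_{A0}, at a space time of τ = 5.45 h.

The intermediate concentration in a first-order A→B→C sequence is C_R = k₁C_{A0}(e^(−k₁τ) − e^(−k₂τ))/(k₂−k₁).
e^(−k₁τ) = e^(−0.696×5.45) = e^(−3.793) = 0.02252; e^(−k₂τ) = e^(−1.106) = 0.3308.
C_R = 0.696×5.67/(0.203−0.696) × (0.02252−0.3308) = (-8.005)×(-0.3082) = 2.467 mol/L.
Y_R = C_R/C_{A0} = 2.467/5.67 = 0.435.

0.435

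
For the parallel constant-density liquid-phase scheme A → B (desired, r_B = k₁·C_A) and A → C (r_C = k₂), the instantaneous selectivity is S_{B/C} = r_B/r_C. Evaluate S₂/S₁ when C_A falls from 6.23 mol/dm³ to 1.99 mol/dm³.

0.319

S_{B/C} = (k₁/k₂)·C_A, so S₂/S₁ = (C_{A,2}/C_{A,1}).
= 1.99/6.23 = 0.319.
Selectivity toward B falls as C_A falls — high-concentration operation is favoured.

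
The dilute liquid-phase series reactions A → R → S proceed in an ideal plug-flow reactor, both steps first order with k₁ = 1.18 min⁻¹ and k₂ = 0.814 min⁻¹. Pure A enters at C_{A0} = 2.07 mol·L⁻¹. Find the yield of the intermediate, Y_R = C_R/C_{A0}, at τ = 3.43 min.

0.141

The intermediate concentration in a first-order A→B→C sequence is C_R = k₁C_{A0}(e^(−k₁τ) − e^(−k₂τ))/(k₂−k₁).
e^(−k₁τ) = e^(−1.18×3.43) = e^(−4.047) = 0.01747; e^(−k₂τ) = e^(−2.792) = 0.06130.
C_R = 1.18×2.07/(0.814−1.18) × (0.01747−0.06130) = (-6.674)×(-0.04383) = 0.2925 mol·L⁻¹.
Y_R = C_R/C_{A0} = 0.2925/2.07 = 0.141.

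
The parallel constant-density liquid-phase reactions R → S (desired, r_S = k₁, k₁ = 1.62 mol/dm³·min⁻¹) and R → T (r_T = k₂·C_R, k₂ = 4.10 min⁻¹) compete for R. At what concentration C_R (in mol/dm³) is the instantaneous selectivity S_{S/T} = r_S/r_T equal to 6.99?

0.0565 mol/dm³

S_{S/T} = (k₁/k₂)·C_R⁻¹ ⇒ C_R = (S·k₂/k₁)^(-1).
= (6.99×4.10/1.62)^(-1) = (17.69)^(-1) = 0.0565 mol/dm³.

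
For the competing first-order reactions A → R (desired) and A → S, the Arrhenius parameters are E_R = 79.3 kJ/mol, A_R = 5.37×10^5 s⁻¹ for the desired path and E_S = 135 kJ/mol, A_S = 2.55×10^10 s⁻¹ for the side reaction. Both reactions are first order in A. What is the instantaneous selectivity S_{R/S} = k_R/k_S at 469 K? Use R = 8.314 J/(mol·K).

33.7

Since both paths have the same order in A, the concentration cancels and S_{R/S} = k_R/k_S = (A_R/A_S)·exp[(E_S−E_R)/(RT)].
(E_S−E_R)/(RT) = (135−79.3)×10³/(8.314×469) = 55700/3899 = 14.28.
k_R/k_S = (5.37×10^5/2.55×10^10)·exp(14.28) = 2.106×10^-5 × 1.599×10^6 = 33.7.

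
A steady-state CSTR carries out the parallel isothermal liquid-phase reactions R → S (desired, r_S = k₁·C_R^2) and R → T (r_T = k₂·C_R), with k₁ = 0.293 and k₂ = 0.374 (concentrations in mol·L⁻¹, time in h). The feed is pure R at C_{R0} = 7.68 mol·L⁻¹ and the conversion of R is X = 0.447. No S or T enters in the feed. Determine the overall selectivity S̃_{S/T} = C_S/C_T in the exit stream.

Exit C_R = C_{R0}(1−X) = 7.68×0.553 = 4.247 mol·L⁻¹.
A CSTR operates uniformly at the exit composition, giving r_S = 5.285 and r_T = 1.588 (each k·C_R^n at C_R = 4.247).
Overall selectivity = C_S/C_T = r_Sτ/(r_Tτ) = r_S/r_T = 3.33.

3.33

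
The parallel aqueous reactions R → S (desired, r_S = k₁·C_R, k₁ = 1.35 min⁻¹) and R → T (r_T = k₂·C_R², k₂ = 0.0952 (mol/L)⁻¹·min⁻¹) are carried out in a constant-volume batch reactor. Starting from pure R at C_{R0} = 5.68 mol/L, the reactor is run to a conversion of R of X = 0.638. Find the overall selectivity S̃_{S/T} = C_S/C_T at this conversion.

3.72

C_R = C_{R0}(1−X) = 2.056 mol/L.
Along a PFR/batch, dC_S/dC_R = −r_S/(r_S+r_T) = −k₁/(k₁+k₂·C_R).
Integrating from C_{R0} to C_R: C_S = (1.35/0.0952)·ln[(1.35+0.0952·5.68)/(1.35+0.0952·2.06)] = 14.18·ln(1.891/1.546) = 2.857 mol/L.
C_T = (C_{R0}−C_R)−C_S = 0.7670 mol/L; S̃_{S/T} = 2.857/0.7670 = 3.72.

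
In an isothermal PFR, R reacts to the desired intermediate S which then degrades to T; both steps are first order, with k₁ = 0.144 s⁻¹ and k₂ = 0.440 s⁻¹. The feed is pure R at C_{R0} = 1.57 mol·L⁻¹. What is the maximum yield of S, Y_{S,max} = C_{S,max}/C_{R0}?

Evaluating C_S at τ_opt = ln(k₂/k₁)/(k₂−k₁) gives C_{S,max}/C_{R0} = (k₁/k₂)^[k₂/(k₂−k₁)].
= (0.144/0.440)^(0.440/(0.440−0.144)) = (0.3273)^(1.486) = 0.1901.

0.190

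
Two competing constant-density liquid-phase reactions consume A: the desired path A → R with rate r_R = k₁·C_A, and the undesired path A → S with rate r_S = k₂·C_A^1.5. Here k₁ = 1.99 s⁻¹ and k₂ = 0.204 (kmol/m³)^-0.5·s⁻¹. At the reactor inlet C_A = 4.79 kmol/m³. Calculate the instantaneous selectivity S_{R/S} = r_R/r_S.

S_{R/S} = r_R/r_S = (k₁·C_A)/(k₂·C_A^1.5) = (k₁/k₂)·C_A^-0.5.
= (1.99×4.790) / (0.204×4.790^1.5) = 9.532/2.139 = 4.46.

4.46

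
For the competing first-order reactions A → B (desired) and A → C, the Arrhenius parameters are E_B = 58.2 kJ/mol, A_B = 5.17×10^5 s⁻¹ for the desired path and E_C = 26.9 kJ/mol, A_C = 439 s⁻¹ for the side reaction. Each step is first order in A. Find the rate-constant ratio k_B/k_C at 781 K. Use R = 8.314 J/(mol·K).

9.50

Since both paths have the same order in A, the concentration cancels and S_{B/C} = k_B/k_C = (A_B/A_C)·exp[(E_C−E_B)/(RT)].
(E_C−E_B)/(RT) = (26.9−58.2)×10³/(8.314×781) = -31300/6493 = -4.820.
k_B/k_C = (5.17×10^5/439)·exp(-4.820) = 1178 × 0.008064 = 9.50.
Since E_B > E_C, raising the temperature improves selectivity toward B.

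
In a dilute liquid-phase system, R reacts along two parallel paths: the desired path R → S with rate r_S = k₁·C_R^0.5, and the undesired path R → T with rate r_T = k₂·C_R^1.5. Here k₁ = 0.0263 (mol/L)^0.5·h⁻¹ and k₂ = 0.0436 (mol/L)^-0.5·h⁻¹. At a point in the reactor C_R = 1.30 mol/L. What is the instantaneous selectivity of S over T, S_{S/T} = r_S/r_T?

0.464

S_{S/T} = r_S/r_T = (k₁·C_R^0.5)/(k₂·C_R^1.5) = (k₁/k₂)·C_R⁻¹.
= (0.0263×1.300^0.5) / (0.0436×1.300^1.5) = 0.02999/0.06463 = 0.464.
The undesired path is higher order in R, so low C_R (CSTR or dilute feed) favours S.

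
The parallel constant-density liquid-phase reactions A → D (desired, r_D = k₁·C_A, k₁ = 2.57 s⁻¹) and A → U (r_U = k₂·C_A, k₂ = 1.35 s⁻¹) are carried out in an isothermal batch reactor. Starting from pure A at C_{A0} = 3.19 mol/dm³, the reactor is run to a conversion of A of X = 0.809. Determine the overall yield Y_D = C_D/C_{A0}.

C_A = C_{A0}(1−X) = 0.6093 mol/dm³.
Both paths are first order in A, so the instantaneous fraction to D is constant: dC_D/d(−C_A) = k₁/(k₁+k₂) = 0.6556.
C_D = 0.6556·(C_{A0}−C_A) = 0.6556×2.581 = 1.69 mol/dm³.
Y_D = C_D/C_{A0} = 1.692/3.19 = 0.530.

0.530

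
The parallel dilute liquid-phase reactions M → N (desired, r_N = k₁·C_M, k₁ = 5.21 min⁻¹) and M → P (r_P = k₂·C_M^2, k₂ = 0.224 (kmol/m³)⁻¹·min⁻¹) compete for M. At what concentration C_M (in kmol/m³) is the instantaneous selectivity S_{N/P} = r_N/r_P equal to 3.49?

6.66 kmol/m³

S_{N/P} = (k₁/k₂)·C_M⁻¹ ⇒ C_M = (S·k₂/k₁)^(-1).
= (3.49×0.224/5.21)^(-1) = (0.1500)^(-1) = 6.66 kmol/m³.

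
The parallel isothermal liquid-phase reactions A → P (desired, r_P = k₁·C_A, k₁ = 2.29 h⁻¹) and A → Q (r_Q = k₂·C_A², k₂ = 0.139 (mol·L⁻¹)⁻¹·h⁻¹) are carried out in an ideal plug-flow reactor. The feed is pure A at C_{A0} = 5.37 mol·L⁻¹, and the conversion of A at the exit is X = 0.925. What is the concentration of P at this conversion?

C_A = C_{A0}(1−X) = 0.4027 mol·L⁻¹.
Along a PFR/batch, dC_P/dC_A = −r_P/(r_P+r_Q) = −k₁/(k₁+k₂·C_A).
Integrating from C_{A0} to C_A: C_P = (2.29/0.139)·ln[(2.29+0.139·5.37)/(2.29+0.139·0.403)] = 16.47·ln(3.036/2.346) = 4.250 mol·L⁻¹.

4.25 mol·L⁻¹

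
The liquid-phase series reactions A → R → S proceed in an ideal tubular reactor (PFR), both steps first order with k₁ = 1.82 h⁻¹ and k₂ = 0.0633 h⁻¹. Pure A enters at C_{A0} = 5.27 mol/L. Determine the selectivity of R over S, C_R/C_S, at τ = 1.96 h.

Solving the coupled first-order balances gives C_R(τ) = [k₁/(k₂−k₁)]·C_{A0}·(e^(−k₁τ) − e^(−k₂τ)).
e^(−k₁τ) = e^(−1.82×1.96) = e^(−3.567) = 0.02823; e^(−k₂τ) = e^(−0.1241) = 0.8833.
C_R = 1.82×5.27/(0.0633−1.82) × (0.02823−0.8833) = (-5.460)×(-0.8551) = 4.669 mol/L.
C_A = C_{A0}e^(−k₁τ) = 0.1488 mol/L, so C_S = C_{A0}−C_A−C_R = 0.4525 mol/L; C_R/C_S = 10.3.

10.3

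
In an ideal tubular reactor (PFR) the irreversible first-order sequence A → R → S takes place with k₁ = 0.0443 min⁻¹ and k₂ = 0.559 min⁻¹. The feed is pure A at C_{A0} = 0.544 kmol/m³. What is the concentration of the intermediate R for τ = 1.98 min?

0.0274 kmol/m³

Solving the coupled first-order balances gives C_R(τ) = [k₁/(k₂−k₁)]·C_{A0}·(e^(−k₁τ) − e^(−k₂τ)).
e^(−k₁τ) = e^(−0.0443×1.98) = e^(−0.08771) = 0.9160; e^(−k₂τ) = e^(−1.107) = 0.3306.
C_R = 0.0443×0.544/(0.559−0.0443) × (0.9160−0.3306) = 0.04682×0.5854 = 0.02741 kmol/m³.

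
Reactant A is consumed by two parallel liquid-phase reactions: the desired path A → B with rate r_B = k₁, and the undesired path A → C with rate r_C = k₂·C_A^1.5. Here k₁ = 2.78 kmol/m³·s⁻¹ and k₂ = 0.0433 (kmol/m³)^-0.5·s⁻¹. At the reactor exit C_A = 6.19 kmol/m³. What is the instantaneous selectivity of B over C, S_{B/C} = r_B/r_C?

S_{B/C} = r_B/r_C = (k₁)/(k₂·C_A^1.5) = (k₁/k₂)·C_A^-1.5.
= (2.78) / (0.0433×6.190^1.5) = 2.780/0.6668 = 4.17.
The undesired path is higher order in A, so low C_A (CSTR or dilute feed) favours B.

4.17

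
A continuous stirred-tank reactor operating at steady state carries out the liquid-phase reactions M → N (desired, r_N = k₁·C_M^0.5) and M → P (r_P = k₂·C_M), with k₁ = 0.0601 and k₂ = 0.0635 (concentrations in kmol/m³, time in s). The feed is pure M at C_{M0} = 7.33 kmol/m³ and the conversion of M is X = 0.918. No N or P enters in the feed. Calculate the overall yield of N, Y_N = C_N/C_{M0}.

0.505

Exit C_M = C_{M0}(1−X) = 7.33×0.0820 = 0.6011 kmol/m³.
In a CSTR the entire volume is at exit conditions, so r_N = 0.0601×0.6011^0.5 = 0.04659 and r_P = 0.0635×0.6011 = 0.03817.
Fraction of consumed M going to N: r_N/(r_N+r_P) = 0.5497.
C_N = 0.5497·C_{M0}·X = 0.5497×7.33×0.918 = 3.70 kmol/m³; Y_N = C_N/C_{M0} = 0.505.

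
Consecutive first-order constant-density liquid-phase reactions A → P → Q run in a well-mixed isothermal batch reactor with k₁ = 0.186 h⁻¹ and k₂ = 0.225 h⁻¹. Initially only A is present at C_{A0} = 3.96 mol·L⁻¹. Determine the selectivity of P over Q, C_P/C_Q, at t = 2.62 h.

2.81

The intermediate concentration in a first-order A→B→C sequence is C_P = k₁C_{A0}(e^(−k₁t) − e^(−k₂t))/(k₂−k₁).
e^(−k₁t) = e^(−0.186×2.62) = e^(−0.4873) = 0.6143; e^(−k₂t) = e^(−0.5895) = 0.5546.
C_P = 0.186×3.96/(0.225−0.186) × (0.6143−0.5546) = 18.89×0.05967 = 1.127 mol·L⁻¹.
C_A = C_{A0}e^(−k₁t) = 2.433 mol·L⁻¹, so C_Q = C_{A0}−C_A−C_P = 0.4006 mol·L⁻¹; C_P/C_Q = 2.81.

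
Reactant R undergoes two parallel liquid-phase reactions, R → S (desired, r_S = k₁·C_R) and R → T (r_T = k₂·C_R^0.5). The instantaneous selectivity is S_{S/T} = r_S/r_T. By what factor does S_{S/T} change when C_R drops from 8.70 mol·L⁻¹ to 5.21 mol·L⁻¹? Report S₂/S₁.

0.774

S_{S/T} = (k₁/k₂)·C_R^0.5, so S₂/S₁ = (C_{R,2}/C_{R,1})^0.5.
= (5.21/8.70)^0.5 = (0.5989)^0.5 = 0.774.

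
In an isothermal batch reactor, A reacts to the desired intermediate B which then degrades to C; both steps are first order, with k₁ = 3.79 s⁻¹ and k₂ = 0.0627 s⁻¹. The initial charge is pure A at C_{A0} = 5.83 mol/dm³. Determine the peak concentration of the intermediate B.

5.44 mol/dm³

At the optimum, C_{B,max}/C_{A0} = (k₁/k₂)^[k₂/(k₂−k₁)].
= (3.79/0.0627)^(0.0627/(0.0627−3.79)) = (60.45)^(-0.01682) = 0.9333.
C_{B,max} = 0.9333×5.83 = 5.44 mol/dm³.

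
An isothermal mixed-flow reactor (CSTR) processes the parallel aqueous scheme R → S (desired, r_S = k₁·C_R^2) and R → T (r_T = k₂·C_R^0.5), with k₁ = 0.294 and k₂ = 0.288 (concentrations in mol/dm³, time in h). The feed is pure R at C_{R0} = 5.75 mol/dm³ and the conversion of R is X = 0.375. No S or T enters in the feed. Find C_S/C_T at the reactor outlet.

Exit C_R = C_{R0}(1−X) = 5.75×0.625 = 3.594 mol/dm³.
A CSTR operates uniformly at the exit composition, giving r_S = 3.797 and r_T = 0.5460 (each k·C_R^n at C_R = 3.594).
Overall selectivity = C_S/C_T = r_Sτ/(r_Tτ) = r_S/r_T = 6.95.

6.95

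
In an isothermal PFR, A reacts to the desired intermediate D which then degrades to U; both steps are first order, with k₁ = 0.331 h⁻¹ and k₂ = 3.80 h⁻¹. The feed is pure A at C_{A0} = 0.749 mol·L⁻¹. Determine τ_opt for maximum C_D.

0.704 h

Setting dC_D/dτ = 0 gives τ_opt = ln(k₂/k₁)/(k₂−k₁).
= ln(3.80/0.331)/(3.80−0.331) = ln(11.48)/3.469 = 2.441/3.469 = 0.704 h.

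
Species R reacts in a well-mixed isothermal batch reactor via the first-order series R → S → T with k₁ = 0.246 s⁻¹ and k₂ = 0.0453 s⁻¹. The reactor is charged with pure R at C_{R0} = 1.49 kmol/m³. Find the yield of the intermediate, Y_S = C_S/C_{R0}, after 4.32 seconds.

0.584

For first-order series with pure R initially, C_S(t) = k₁C_{R0}/(k₂−k₁)·(e^(−k₁t) − e^(−k₂t)).
e^(−k₁t) = e^(−0.246×4.32) = e^(−1.063) = 0.3455; e^(−k₂t) = e^(−0.1957) = 0.8223.
C_S = 0.246×1.49/(0.0453−0.246) × (0.3455−0.8223) = (-1.826)×(-0.4767) = 0.8707 kmol/m³.
Y_S = C_S/C_{R0} = 0.8707/1.49 = 0.584.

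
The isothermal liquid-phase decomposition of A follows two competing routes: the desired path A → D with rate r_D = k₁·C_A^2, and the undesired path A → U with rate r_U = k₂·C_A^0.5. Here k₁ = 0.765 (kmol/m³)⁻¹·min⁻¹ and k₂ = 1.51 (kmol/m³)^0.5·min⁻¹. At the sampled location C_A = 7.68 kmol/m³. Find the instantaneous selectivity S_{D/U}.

10.8

S_{D/U} = r_D/r_U = (k₁·C_A^2)/(k₂·C_A^0.5) = (k₁/k₂)·C_A^1.5.
= (0.765×7.680^2) / (1.51×7.680^0.5) = 45.12/4.185 = 10.8.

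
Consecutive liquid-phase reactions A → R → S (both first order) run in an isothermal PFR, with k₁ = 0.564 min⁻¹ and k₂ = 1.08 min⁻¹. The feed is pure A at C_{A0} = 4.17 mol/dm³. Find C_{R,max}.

Evaluating C_R at τ_opt = ln(k₂/k₁)/(k₂−k₁) gives C_{R,max}/C_{A0} = (k₁/k₂)^[k₂/(k₂−k₁)].
= (0.564/1.08)^(1.08/(1.08−0.564)) = (0.5222)^(2.093) = 0.2567.
C_{R,max} = 0.2567×4.17 = 1.07 mol/dm³.

1.07 mol/dm³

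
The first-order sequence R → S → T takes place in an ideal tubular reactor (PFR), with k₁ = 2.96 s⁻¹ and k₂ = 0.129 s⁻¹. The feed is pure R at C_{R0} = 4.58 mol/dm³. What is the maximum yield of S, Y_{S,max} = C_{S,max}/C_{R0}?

0.867

For a first-order series the maximum intermediate yield is C_{S,max}/C_{R0} = (k₁/k₂)^[k₂/(k₂−k₁)].
= (2.96/0.129)^(0.129/(0.129−2.96)) = (22.95)^(-0.04557) = 0.8670.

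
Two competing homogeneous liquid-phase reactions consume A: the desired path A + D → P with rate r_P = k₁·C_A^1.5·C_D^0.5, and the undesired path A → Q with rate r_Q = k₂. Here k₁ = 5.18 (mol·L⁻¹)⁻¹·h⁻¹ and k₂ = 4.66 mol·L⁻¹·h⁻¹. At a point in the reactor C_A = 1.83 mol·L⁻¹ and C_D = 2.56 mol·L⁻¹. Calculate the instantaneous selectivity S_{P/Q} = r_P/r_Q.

4.40

S_{P/Q} = r_P/r_Q = (k₁·C_A^1.5·C_D^0.5)/(k₂) = (k₁/k₂)·C_A^1.5·C_D^0.5.
= (5.18×1.830^1.5×2.560^0.5) / (4.66) = 20.52/4.660 = 4.40.
Since the desired path is higher order in A, keeping C_A high (PFR or concentrated feed) favours P.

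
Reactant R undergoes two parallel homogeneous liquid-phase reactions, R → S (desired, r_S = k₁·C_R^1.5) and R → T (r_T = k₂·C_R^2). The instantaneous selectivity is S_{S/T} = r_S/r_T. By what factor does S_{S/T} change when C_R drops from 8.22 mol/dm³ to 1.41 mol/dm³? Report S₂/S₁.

2.41

S_{S/T} = (k₁/k₂)·C_R^-0.5, so S₂/S₁ = (C_{R,2}/C_{R,1})^-0.5.
= (1.41/8.22)^(-0.5) = (0.1715)^(-0.5) = 2.41.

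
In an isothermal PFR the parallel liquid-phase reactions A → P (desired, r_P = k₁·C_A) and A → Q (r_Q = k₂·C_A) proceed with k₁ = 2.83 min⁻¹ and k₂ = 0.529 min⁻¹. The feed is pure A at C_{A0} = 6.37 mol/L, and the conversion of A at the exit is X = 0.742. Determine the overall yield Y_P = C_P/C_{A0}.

C_A = C_{A0}(1−X) = 1.643 mol/L.
Both paths are first order in A, so the instantaneous fraction to P is constant: dC_P/d(−C_A) = k₁/(k₁+k₂) = 0.8425.
C_P = 0.8425·(C_{A0}−C_A) = 0.8425×4.727 = 3.98 mol/L.
Y_P = C_P/C_{A0} = 3.982/6.37 = 0.625.

0.625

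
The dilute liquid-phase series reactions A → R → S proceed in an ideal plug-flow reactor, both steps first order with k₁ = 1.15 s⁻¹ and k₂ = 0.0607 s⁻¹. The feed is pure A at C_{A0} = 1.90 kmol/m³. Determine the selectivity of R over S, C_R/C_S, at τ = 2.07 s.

11.2

For first-order series with pure A initially, C_R(τ) = k₁C_{A0}/(k₂−k₁)·(e^(−k₁τ) − e^(−k₂τ)).
e^(−k₁τ) = e^(−1.15×2.07) = e^(−2.380) = 0.09250; e^(−k₂τ) = e^(−0.1256) = 0.8819.
C_R = 1.15×1.90/(0.0607−1.15) × (0.09250−0.8819) = (-2.006)×(-0.7894) = 1.583 kmol/m³.
C_A = C_{A0}e^(−k₁τ) = 0.1758 kmol/m³, so C_S = C_{A0}−C_A−C_R = 0.1408 kmol/m³; C_R/C_S = 11.2.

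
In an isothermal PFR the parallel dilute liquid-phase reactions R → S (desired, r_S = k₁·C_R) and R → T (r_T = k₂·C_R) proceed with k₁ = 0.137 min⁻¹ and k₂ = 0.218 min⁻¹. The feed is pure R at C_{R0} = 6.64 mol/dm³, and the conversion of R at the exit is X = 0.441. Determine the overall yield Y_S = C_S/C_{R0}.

0.170

C_R = C_{R0}(1−X) = 3.712 mol/dm³.
Both paths are first order in R, so the instantaneous fraction to S is constant: dC_S/d(−C_R) = k₁/(k₁+k₂) = 0.3859.
C_S = 0.3859·(C_{R0}−C_R) = 0.3859×2.928 = 1.13 mol/dm³.
Y_S = C_S/C_{R0} = 1.130/6.64 = 0.170.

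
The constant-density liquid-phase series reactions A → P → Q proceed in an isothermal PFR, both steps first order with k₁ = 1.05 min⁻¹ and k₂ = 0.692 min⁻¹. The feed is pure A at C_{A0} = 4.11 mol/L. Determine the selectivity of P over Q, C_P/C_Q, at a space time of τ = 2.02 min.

Solving the coupled first-order balances gives C_P(τ) = [k₁/(k₂−k₁)]·C_{A0}·(e^(−k₁τ) − e^(−k₂τ)).
e^(−k₁τ) = e^(−1.05×2.02) = e^(−2.121) = 0.1199; e^(−k₂τ) = e^(−1.398) = 0.2471.
C_P = 1.05×4.11/(0.692−1.05) × (0.1199−0.2471) = (-12.05)×(-0.1272) = 1.534 mol/L.
C_A = C_{A0}e^(−k₁τ) = 0.4928 mol/L, so C_Q = C_{A0}−C_A−C_P = 2.084 mol/L; C_P/C_Q = 0.736.

0.736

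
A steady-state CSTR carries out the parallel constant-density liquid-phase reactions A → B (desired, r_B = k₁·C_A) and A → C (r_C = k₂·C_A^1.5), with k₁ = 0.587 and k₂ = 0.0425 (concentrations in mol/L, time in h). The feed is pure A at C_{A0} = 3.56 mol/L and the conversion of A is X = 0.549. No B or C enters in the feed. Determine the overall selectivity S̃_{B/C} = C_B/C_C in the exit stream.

10.9

Exit C_A = C_{A0}(1−X) = 3.56×0.451 = 1.606 mol/L.
A CSTR operates uniformly at the exit composition, giving r_B = 0.9425 and r_C = 0.08646 (each k·C_A^n at C_A = 1.606).
Overall selectivity = C_B/C_C = r_Bτ/(r_Cτ) = r_B/r_C = 10.9.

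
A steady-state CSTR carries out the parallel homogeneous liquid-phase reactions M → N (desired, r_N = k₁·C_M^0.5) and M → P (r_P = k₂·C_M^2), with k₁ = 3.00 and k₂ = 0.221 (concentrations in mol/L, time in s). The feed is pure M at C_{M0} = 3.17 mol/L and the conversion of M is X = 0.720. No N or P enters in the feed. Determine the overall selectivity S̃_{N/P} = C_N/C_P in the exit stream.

16.2

Exit C_M = C_{M0}(1−X) = 3.17×0.280 = 0.8876 mol/L.
Rates in a CSTR are evaluated at the outlet concentration: r_N = 3.00×0.8876^0.5 = 2.826, r_P = 0.221×0.8876^2 = 0.1741.
Overall selectivity = C_N/C_P = r_Nτ/(r_Pτ) = r_N/r_P = 16.2.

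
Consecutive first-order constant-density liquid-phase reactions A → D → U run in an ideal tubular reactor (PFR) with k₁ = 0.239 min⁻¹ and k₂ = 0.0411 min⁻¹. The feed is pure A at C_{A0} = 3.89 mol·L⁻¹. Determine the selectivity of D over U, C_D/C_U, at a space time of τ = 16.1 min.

1.57

Solving the coupled first-order balances gives C_D(τ) = [k₁/(k₂−k₁)]·C_{A0}·(e^(−k₁τ) − e^(−k₂τ)).
e^(−k₁τ) = e^(−0.239×16.1) = e^(−3.848) = 0.02132; e^(−k₂τ) = e^(−0.6617) = 0.5160.
C_D = 0.239×3.89/(0.0411−0.239) × (0.02132−0.5160) = (-4.698)×(-0.4946) = 2.324 mol·L⁻¹.
C_A = C_{A0}e^(−k₁τ) = 0.08295 mol·L⁻¹, so C_U = C_{A0}−C_A−C_D = 1.483 mol·L⁻¹; C_D/C_U = 1.57.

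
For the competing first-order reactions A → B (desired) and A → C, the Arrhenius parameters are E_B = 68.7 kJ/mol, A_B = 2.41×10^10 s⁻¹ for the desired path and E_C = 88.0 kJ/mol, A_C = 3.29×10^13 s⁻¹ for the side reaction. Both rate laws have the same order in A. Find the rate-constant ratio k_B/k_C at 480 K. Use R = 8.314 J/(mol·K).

0.0923

Since both paths have the same order in A, the concentration cancels and S_{B/C} = k_B/k_C = (A_B/A_C)·exp[(E_C−E_B)/(RT)].
(E_C−E_B)/(RT) = (88.0−68.7)×10³/(8.314×480) = 19300/3991 = 4.836.
k_B/k_C = (2.41×10^10/3.29×10^13)·exp(4.836) = 7.325×10^-4 × 126.0 = 0.0923.
Since E_B < E_C, lowering the temperature improves selectivity toward B.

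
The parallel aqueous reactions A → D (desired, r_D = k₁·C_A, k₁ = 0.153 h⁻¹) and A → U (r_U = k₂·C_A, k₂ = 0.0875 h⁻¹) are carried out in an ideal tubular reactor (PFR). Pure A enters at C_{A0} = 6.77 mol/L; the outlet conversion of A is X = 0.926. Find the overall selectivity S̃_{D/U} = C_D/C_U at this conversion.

1.75

C_A = C_{A0}(1−X) = 0.5010 mol/L.
Both paths are first order in A, so the instantaneous fraction to D is constant: dC_D/d(−C_A) = k₁/(k₁+k₂) = 0.6362.
C_D = 0.6362·(C_{A0}−C_A) = 0.6362×6.269 = 3.99 mol/L.
C_U = (C_{A0}−C_A)−C_D = 2.281 mol/L; S̃_{D/U} = 3.988/2.281 = 1.75.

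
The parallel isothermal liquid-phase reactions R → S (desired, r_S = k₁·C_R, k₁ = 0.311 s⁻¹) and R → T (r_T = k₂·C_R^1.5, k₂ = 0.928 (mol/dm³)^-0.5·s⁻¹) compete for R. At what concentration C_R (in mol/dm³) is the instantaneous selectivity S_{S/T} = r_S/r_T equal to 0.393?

S_{S/T} = (k₁/k₂)·C_R^-0.5 ⇒ C_R = (S·k₂/k₁)^(-2).
= (0.393×0.928/0.311)^(-2) = (1.173)^(-2) = 0.727 mol/dm³.

0.727 mol/dm³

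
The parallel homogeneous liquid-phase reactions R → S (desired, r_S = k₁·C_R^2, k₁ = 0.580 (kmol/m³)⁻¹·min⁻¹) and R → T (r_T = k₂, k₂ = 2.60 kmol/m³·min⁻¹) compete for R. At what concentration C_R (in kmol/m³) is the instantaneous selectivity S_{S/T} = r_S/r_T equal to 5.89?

S_{S/T} = (k₁/k₂)·C_R^2 ⇒ C_R = (S·k₂/k₁)^(0.5).
= (5.89×2.60/0.580)^(0.5) = (26.40)^(0.5) = 5.14 kmol/m³.

5.14 kmol/m³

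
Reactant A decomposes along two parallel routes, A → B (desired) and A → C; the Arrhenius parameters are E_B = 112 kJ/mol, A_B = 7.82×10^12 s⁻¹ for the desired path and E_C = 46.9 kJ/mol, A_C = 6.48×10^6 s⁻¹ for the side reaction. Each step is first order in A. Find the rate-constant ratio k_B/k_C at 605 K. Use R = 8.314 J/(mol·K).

2.89

Since both paths have the same order in A, the concentration cancels and S_{B/C} = k_B/k_C = (A_B/A_C)·exp[(E_C−E_B)/(RT)].
(E_C−E_B)/(RT) = (46.9−112)×10³/(8.314×605) = -65100/5030 = -12.94.
k_B/k_C = (7.82×10^12/6.48×10^6)·exp(-12.94) = 1.207×10^6 × 2.394×10^-6 = 2.89.
Since E_B > E_C, raising the temperature improves selectivity toward B.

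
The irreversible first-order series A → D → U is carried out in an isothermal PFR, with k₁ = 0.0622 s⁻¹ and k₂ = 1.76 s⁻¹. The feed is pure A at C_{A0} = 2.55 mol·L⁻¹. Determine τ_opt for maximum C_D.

1.97 s

Setting dC_D/dτ = 0 gives τ_opt = ln(k₂/k₁)/(k₂−k₁).
= ln(1.76/0.0622)/(1.76−0.0622) = ln(28.30)/1.698 = 3.343/1.698 = 1.97 s.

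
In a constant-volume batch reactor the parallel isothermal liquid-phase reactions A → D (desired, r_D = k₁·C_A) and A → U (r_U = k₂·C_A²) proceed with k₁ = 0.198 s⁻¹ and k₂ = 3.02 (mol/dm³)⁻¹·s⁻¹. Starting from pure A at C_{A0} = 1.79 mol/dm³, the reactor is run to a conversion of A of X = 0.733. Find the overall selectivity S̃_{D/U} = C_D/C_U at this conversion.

0.0654

C_A = C_{A0}(1−X) = 0.4779 mol/dm³.
Along a PFR/batch, dC_D/dC_A = −r_D/(r_D+r_U) = −k₁/(k₁+k₂·C_A).
Integrating from C_{A0} to C_A: C_D = (0.198/3.02)·ln[(0.198+3.02·1.79)/(0.198+3.02·0.478)] = 0.06556·ln(5.604/1.641) = 0.08051 mol/dm³.
C_U = (C_{A0}−C_A)−C_D = 1.232 mol/dm³; S̃_{D/U} = 0.08051/1.232 = 0.0654.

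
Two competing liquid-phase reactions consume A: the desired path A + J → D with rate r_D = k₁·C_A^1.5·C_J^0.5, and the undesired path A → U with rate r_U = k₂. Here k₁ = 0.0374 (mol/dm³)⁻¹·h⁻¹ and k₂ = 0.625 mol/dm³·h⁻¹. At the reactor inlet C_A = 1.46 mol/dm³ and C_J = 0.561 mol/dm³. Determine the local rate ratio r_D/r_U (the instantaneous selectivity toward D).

S_{D/U} = r_D/r_U = (k₁·C_A^1.5·C_J^0.5)/(k₂) = (k₁/k₂)·C_A^1.5·C_J^0.5.
= (0.0374×1.460^1.5×0.5610^0.5) / (0.625) = 0.04942/0.6250 = 0.0791.
Since the desired path is higher order in A, keeping C_A high (PFR or concentrated feed) favours D.

0.0791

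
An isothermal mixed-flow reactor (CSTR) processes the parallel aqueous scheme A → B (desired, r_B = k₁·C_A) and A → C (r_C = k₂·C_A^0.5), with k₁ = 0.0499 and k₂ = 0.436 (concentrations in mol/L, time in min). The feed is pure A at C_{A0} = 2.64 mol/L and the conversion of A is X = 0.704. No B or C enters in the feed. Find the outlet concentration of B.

Exit C_A = C_{A0}(1−X) = 2.64×0.296 = 0.7814 mol/L.
Rates in a CSTR are evaluated at the outlet concentration: r_B = 0.0499×0.7814 = 0.03899, r_C = 0.436×0.7814^0.5 = 0.3854.
Fraction of consumed A going to B: r_B/(r_B+r_C) = 0.09188.
C_B = 0.09188·C_{A0}·X = 0.09188×2.64×0.704 = 0.171 mol/L.

0.171 mol/L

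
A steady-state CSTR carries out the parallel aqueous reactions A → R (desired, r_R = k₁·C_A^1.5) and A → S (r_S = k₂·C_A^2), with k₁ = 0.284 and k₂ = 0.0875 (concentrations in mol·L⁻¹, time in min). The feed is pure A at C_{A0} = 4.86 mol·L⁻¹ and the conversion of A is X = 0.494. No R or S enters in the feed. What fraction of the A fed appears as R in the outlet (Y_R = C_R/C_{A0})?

0.333

Exit C_A = C_{A0}(1−X) = 4.86×0.506 = 2.459 mol·L⁻¹.
In a CSTR the entire volume is at exit conditions, so r_R = 0.284×2.459^1.5 = 1.095 and r_S = 0.0875×2.459^2 = 0.5292.
Fraction of consumed A going to R: r_R/(r_R+r_S) = 0.6742.
C_R = 0.6742·C_{A0}·X = 0.6742×4.86×0.494 = 1.62 mol·L⁻¹; Y_R = C_R/C_{A0} = 0.333.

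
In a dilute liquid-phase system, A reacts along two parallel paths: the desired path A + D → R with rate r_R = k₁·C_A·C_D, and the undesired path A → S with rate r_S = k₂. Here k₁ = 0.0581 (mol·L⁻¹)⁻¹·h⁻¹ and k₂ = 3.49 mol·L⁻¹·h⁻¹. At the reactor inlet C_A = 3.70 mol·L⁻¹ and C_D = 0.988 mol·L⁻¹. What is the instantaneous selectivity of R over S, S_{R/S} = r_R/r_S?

S_{R/S} = r_R/r_S = (k₁·C_A·C_D)/(k₂) = (k₁/k₂)·C_A·C_D.
= (0.0581×3.700×0.9880) / (3.49) = 0.2124/3.490 = 0.0609.

0.0609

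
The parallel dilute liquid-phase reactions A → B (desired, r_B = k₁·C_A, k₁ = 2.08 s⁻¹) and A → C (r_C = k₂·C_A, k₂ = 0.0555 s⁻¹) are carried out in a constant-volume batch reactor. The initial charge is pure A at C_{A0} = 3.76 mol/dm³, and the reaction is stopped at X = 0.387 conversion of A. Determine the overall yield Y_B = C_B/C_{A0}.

0.377

C_A = C_{A0}(1−X) = 2.305 mol/dm³.
Both paths are first order in A, so the instantaneous fraction to B is constant: dC_B/d(−C_A) = k₁/(k₁+k₂) = 0.9740.
C_B = 0.9740·(C_{A0}−C_A) = 0.9740×1.455 = 1.42 mol/dm³.
Y_B = C_B/C_{A0} = 1.417/3.76 = 0.377.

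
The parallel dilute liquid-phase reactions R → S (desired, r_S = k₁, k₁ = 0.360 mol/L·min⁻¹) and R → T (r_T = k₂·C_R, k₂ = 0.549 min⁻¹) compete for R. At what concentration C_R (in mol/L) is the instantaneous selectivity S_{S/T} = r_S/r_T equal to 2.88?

S_{S/T} = (k₁/k₂)·C_R⁻¹ ⇒ C_R = (S·k₂/k₁)^(-1).
= (2.88×0.549/0.360)^(-1) = (4.392)^(-1) = 0.228 mol/L.

0.228 mol/L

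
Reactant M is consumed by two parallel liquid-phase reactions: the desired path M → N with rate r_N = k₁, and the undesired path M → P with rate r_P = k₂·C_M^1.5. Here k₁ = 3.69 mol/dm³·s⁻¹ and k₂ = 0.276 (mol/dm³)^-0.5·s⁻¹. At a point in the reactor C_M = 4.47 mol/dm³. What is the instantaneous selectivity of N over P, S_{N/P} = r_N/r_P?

1.41

S_{N/P} = r_N/r_P = (k₁)/(k₂·C_M^1.5) = (k₁/k₂)·C_M^-1.5.
= (3.69) / (0.276×4.470^1.5) = 3.690/2.608 = 1.41.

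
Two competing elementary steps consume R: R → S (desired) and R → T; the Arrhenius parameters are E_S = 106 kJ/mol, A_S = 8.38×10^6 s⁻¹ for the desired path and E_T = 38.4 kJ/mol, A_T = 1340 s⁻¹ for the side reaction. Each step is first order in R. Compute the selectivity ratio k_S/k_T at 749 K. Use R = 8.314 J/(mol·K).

Since both paths have the same order in R, the concentration cancels and S_{S/T} = k_S/k_T = (A_S/A_T)·exp[(E_T−E_S)/(RT)].
(E_T−E_S)/(RT) = (38.4−106)×10³/(8.314×749) = -67600/6227 = -10.86.
k_S/k_T = (8.38×10^6/1340)·exp(-10.86) = 6254 × 1.930×10^-5 = 0.121.

0.121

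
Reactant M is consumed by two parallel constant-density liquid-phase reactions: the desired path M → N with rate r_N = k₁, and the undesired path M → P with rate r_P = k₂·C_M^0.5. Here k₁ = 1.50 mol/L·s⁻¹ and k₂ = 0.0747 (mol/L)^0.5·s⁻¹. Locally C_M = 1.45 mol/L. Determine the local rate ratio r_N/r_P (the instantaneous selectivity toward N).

16.7

S_{N/P} = r_N/r_P = (k₁)/(k₂·C_M^0.5) = (k₁/k₂)·C_M^-0.5.
= (1.50) / (0.0747×1.450^0.5) = 1.500/0.08995 = 16.7.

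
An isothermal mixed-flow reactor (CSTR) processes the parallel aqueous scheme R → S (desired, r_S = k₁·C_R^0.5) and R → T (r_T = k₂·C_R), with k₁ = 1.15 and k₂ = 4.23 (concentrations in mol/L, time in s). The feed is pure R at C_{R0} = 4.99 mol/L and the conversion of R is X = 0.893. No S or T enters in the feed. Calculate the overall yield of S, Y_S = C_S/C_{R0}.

Exit C_R = C_{R0}(1−X) = 4.99×0.107 = 0.5339 mol/L.
Rates in a CSTR are evaluated at the outlet concentration: r_S = 1.15×0.5339^0.5 = 0.8403, r_T = 4.23×0.5339 = 2.259.
Fraction of consumed R going to S: r_S/(r_S+r_T) = 0.2712.
C_S = 0.2712·C_{R0}·X = 0.2712×4.99×0.893 = 1.21 mol/L; Y_S = C_S/C_{R0} = 0.242.

0.242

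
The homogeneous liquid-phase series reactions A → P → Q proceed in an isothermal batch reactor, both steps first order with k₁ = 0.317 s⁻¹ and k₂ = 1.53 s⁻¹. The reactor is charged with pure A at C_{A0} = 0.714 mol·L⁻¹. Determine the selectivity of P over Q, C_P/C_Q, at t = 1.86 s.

0.411

Solving the coupled first-order balances gives C_P(t) = [k₁/(k₂−k₁)]·C_{A0}·(e^(−k₁t) − e^(−k₂t)).
e^(−k₁t) = e^(−0.317×1.86) = e^(−0.5896) = 0.5545; e^(−k₂t) = e^(−2.846) = 0.05809.
C_P = 0.317×0.714/(1.53−0.317) × (0.5545−0.05809) = 0.1866×0.4965 = 0.09263 mol·L⁻¹.
C_A = C_{A0}e^(−k₁t) = 0.3959 mol·L⁻¹, so C_Q = C_{A0}−C_A−C_P = 0.2254 mol·L⁻¹; C_P/C_Q = 0.411.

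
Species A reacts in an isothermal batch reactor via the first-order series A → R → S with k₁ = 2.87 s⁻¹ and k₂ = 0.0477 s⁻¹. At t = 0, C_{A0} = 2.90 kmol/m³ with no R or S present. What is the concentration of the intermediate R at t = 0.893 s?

2.60 kmol/m³

The intermediate concentration in a first-order A→B→C sequence is C_R = k₁C_{A0}(e^(−k₁t) − e^(−k₂t))/(k₂−k₁).
e^(−k₁t) = e^(−2.87×0.893) = e^(−2.563) = 0.07708; e^(−k₂t) = e^(−0.04260) = 0.9583.
C_R = 2.87×2.90/(0.0477−2.87) × (0.07708−0.9583) = (-2.949)×(-0.8812) = 2.599 kmol/m³.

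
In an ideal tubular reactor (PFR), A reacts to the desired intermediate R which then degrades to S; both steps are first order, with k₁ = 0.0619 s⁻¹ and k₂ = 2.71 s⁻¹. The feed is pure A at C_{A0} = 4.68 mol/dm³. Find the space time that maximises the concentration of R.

1.43 s

For first-order series the maximum of C_R occurs at τ_opt = ln(k₂/k₁)/(k₂−k₁).
= ln(2.71/0.0619)/(2.71−0.0619) = ln(43.78)/2.648 = 3.779/2.648 = 1.43 s.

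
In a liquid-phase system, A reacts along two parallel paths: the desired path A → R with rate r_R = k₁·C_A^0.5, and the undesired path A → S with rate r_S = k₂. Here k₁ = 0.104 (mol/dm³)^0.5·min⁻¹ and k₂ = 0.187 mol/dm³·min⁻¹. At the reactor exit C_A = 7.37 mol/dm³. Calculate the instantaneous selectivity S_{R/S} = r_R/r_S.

S_{R/S} = r_R/r_S = (k₁·C_A^0.5)/(k₂) = (k₁/k₂)·C_A^0.5.
= (0.104×7.370^0.5) / (0.187) = 0.2823/0.1870 = 1.51.

1.51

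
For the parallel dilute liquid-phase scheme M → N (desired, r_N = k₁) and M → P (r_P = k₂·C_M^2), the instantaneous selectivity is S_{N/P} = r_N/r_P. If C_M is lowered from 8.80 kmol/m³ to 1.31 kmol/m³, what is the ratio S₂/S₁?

S_{N/P} = (k₁/k₂)·C_M^-2, so S₂/S₁ = (C_{M,2}/C_{M,1})^-2.
= (1.31/8.80)^(-2) = (0.1489)^(-2) = 45.1.
Selectivity toward N rises as C_M falls — low-concentration operation is favoured.

45.1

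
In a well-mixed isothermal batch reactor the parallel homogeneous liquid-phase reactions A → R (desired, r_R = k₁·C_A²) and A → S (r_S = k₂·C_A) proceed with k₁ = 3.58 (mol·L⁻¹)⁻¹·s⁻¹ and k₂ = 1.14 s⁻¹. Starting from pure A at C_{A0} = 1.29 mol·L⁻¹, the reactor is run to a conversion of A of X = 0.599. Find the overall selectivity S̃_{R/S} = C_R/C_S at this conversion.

2.71

C_A = C_{A0}(1−X) = 0.5173 mol·L⁻¹.
Along a PFR/batch, dC_S/dC_A = −r_S/(r_R+r_S) = −k₂/(k₂+k₁·C_A).
Integrating from C_{A0} to C_A: C_S = (1.14/3.58)·ln[(1.14+3.58·1.29)/(1.14+3.58·0.517)] = 0.3184·ln(5.758/2.992) = 0.2085 mol·L⁻¹.
Then C_R = (C_{A0}−C_A) − C_S = 0.7727 − 0.2085 = 0.5642 mol·L⁻¹.
S̃_{R/S} = C_R/C_S = 0.5642/0.2085 = 2.71.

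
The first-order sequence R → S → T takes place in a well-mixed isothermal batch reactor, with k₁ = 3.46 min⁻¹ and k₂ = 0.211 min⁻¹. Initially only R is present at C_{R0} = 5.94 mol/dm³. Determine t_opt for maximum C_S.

0.861 min

Setting dC_S/dt = 0 gives t_opt = ln(k₂/k₁)/(k₂−k₁).
= ln(0.211/3.46)/(0.211−3.46) = ln(0.06098)/-3.249 = -2.797/-3.249 = 0.861 min.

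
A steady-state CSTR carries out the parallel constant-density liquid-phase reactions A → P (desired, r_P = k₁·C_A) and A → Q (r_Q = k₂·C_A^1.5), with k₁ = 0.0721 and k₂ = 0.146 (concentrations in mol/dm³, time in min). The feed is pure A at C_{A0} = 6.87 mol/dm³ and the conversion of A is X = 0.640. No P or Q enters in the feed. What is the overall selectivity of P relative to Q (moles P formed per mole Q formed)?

Exit C_A = C_{A0}(1−X) = 6.87×0.360 = 2.473 mol/dm³.
Rates in a CSTR are evaluated at the outlet concentration: r_P = 0.0721×2.473 = 0.1783, r_Q = 0.146×2.473^1.5 = 0.5679.
Overall selectivity = C_P/C_Q = r_Pτ/(r_Qτ) = r_P/r_Q = 0.314.

0.314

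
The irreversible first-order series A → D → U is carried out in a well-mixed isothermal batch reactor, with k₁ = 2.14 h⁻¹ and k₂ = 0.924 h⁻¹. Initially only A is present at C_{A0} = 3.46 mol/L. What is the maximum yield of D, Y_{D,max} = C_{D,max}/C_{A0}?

For a first-order series the maximum intermediate yield is C_{D,max}/C_{A0} = (k₁/k₂)^[k₂/(k₂−k₁)].
= (2.14/0.924)^(0.924/(0.924−2.14)) = (2.316)^(-0.7599) = 0.5283.

0.528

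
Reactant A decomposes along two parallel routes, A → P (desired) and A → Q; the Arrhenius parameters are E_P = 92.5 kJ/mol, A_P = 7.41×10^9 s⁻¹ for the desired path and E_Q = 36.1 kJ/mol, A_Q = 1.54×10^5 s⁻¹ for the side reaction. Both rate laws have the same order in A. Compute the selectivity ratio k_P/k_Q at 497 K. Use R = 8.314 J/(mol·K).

0.0568

With equal orders, S_{P/Q} = k_P/k_Q = (A_P/A_Q)·exp[(E_Q−E_P)/(RT)].
(E_Q−E_P)/(RT) = (36.1−92.5)×10³/(8.314×497) = -56400/4132 = -13.65.
k_P/k_Q = (7.41×10^9/1.54×10^5)·exp(-13.65) = 48117 × 1.181×10^-6 = 0.0568.
Since E_P > E_Q, raising the temperature improves selectivity toward P.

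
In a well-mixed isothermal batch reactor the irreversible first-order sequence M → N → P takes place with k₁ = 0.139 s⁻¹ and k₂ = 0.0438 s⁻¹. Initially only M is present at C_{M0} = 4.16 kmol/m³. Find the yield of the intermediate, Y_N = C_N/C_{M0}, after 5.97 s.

Solving the coupled first-order balances gives C_N(t) = [k₁/(k₂−k₁)]·C_{M0}·(e^(−k₁t) − e^(−k₂t)).
e^(−k₁t) = e^(−0.139×5.97) = e^(−0.8298) = 0.4361; e^(−k₂t) = e^(−0.2615) = 0.7699.
C_N = 0.139×4.16/(0.0438−0.139) × (0.4361−0.7699) = (-6.074)×(-0.3338) = 2.027 kmol/m³.
Y_N = C_N/C_{M0} = 2.027/4.16 = 0.487.

0.487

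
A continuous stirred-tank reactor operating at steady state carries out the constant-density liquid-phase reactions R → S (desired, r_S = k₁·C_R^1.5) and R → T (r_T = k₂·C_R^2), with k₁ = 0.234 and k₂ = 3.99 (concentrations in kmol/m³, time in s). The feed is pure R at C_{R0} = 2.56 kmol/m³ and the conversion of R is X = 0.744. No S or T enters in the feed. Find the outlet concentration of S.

0.129 kmol/m³

Exit C_R = C_{R0}(1−X) = 2.56×0.256 = 0.6554 kmol/m³.
A CSTR operates uniformly at the exit composition, giving r_S = 0.1241 and r_T = 1.714 (each k·C_R^n at C_R = 0.6554).
Fraction of consumed R going to S: r_S/(r_S+r_T) = 0.06755.
C_S = 0.06755·C_{R0}·X = 0.06755×2.56×0.744 = 0.129 kmol/m³.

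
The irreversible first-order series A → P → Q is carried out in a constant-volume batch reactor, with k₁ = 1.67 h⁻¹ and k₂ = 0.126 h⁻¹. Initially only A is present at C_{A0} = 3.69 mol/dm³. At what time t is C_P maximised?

1.67 h

The intermediate peaks when r₁ = r₂, i.e. k₁e^(−k₁t) = k₂e^(−k₂t), giving t_opt = ln(k₂/k₁)/(k₂−k₁).
= ln(0.126/1.67)/(0.126−1.67) = ln(0.07545)/-1.544 = -2.584/-1.544 = 1.67 h.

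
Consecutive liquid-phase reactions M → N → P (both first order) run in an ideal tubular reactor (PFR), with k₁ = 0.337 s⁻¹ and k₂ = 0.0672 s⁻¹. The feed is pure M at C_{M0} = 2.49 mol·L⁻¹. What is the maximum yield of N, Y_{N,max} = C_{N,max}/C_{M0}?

Evaluating C_N at τ_opt = ln(k₂/k₁)/(k₂−k₁) gives C_{N,max}/C_{M0} = (k₁/k₂)^[k₂/(k₂−k₁)].
= (0.337/0.0672)^(0.0672/(0.0672−0.337)) = (5.015)^(-0.2491) = 0.6692.

0.669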